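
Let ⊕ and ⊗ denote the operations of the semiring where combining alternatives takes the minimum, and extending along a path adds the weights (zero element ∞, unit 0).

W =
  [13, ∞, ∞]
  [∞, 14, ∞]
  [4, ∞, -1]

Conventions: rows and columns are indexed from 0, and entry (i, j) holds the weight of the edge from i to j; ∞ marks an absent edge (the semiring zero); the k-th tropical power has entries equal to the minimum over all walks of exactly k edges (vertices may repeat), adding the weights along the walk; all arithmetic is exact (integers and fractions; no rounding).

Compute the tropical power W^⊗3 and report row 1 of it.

W^⊗2:
  [26, ∞, ∞]
  [∞, 28, ∞]
  [3, ∞, -2]
W^⊗3:
  [39, ∞, ∞]
  [∞, 42, ∞]
  [2, ∞, -3]
Answer: row 1 of W^⊗3 = [∞, 42, ∞]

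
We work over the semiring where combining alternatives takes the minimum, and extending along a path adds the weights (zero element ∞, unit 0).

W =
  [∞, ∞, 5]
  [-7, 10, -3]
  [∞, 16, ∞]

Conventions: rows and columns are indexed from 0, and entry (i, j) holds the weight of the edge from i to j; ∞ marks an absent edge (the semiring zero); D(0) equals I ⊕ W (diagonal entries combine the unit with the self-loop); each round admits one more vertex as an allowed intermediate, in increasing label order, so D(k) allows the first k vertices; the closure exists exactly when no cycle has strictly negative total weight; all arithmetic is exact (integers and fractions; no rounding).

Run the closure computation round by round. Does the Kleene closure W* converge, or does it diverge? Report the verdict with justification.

D(0):
  [0, ∞, 5]
  [-7, 0, -3]
  [∞, 16, 0]
D(1):
  [0, ∞, 5]
  [-7, 0, -3]
  [∞, 16, 0]
D(2):
  [0, ∞, 5]
  [-7, 0, -3]
  [9, 16, 0]
D(3):
  [0, 21, 5]
  [-7, 0, -3]
  [9, 16, 0]
Key observation: every diagonal entry stays at the unit through all rounds, so no improving cycle exists.
Answer: CONVERGES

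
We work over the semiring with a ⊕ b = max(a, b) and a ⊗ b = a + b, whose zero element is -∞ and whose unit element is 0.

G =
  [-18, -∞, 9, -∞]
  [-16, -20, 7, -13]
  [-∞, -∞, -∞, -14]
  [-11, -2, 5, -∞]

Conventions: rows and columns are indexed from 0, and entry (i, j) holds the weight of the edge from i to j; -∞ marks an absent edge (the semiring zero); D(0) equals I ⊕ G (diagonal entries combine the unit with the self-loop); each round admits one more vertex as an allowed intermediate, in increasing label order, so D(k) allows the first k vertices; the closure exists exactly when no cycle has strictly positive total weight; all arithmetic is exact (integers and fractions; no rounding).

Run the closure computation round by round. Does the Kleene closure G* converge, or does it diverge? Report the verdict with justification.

D(0):
  [0, -∞, 9, -∞]
  [-16, 0, 7, -13]
  [-∞, -∞, 0, -14]
  [-11, -2, 5, 0]
D(1):
  [0, -∞, 9, -∞]
  [-16, 0, 7, -13]
  [-∞, -∞, 0, -14]
  [-11, -2, 5, 0]
D(2):
  [0, -∞, 9, -∞]
  [-16, 0, 7, -13]
  [-∞, -∞, 0, -14]
  [-11, -2, 5, 0]
D(3):
  [0, -∞, 9, -5]
  [-16, 0, 7, -7]
  [-∞, -∞, 0, -14]
  [-11, -2, 5, 0]
D(4):
  [0, -7, 9, -5]
  [-16, 0, 7, -7]
  [-25, -16, 0, -14]
  [-11, -2, 5, 0]
Key observation: every diagonal entry stays at the unit through all rounds, so no improving cycle exists.
Answer: CONVERGES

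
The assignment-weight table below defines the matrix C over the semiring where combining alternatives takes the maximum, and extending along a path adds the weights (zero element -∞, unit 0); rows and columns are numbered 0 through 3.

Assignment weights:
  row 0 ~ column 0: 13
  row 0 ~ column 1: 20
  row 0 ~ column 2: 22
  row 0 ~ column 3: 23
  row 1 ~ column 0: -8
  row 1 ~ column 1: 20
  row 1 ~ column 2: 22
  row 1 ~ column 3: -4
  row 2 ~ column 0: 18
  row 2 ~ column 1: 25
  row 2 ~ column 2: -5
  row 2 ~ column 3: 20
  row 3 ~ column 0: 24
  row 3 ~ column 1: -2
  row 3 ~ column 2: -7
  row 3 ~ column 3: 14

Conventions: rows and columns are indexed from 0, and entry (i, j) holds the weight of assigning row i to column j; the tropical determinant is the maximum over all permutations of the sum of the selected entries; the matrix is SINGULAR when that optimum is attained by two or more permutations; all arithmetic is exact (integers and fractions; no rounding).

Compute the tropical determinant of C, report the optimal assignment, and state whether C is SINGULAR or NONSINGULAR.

σ = (0, 1, 2, 3): 13 + 20 + (-5) + 14 = 42
σ = (0, 1, 3, 2): 13 + 20 + 20 + (-7) = 46
σ = (0, 2, 1, 3): 13 + 22 + 25 + 14 = 74
σ = (0, 2, 3, 1): 13 + 22 + 20 + (-2) = 53
σ = (0, 3, 1, 2): 13 + (-4) + 25 + (-7) = 27
σ = (0, 3, 2, 1): 13 + (-4) + (-5) + (-2) = 2
σ = (1, 0, 2, 3): 20 + (-8) + (-5) + 14 = 21
σ = (1, 0, 3, 2): 20 + (-8) + 20 + (-7) = 25
σ = (1, 2, 0, 3): 20 + 22 + 18 + 14 = 74
σ = (1, 2, 3, 0): 20 + 22 + 20 + 24 = 86
σ = (1, 3, 0, 2): 20 + (-4) + 18 + (-7) = 27
σ = (1, 3, 2, 0): 20 + (-4) + (-5) + 24 = 35
σ = (2, 0, 1, 3): 22 + (-8) + 25 + 14 = 53
σ = (2, 0, 3, 1): 22 + (-8) + 20 + (-2) = 32
σ = (2, 1, 0, 3): 22 + 20 + 18 + 14 = 74
σ = (2, 1, 3, 0): 22 + 20 + 20 + 24 = 86
σ = (2, 3, 0, 1): 22 + (-4) + 18 + (-2) = 34
σ = (2, 3, 1, 0): 22 + (-4) + 25 + 24 = 67
σ = (3, 0, 1, 2): 23 + (-8) + 25 + (-7) = 33
σ = (3, 0, 2, 1): 23 + (-8) + (-5) + (-2) = 8
σ = (3, 1, 0, 2): 23 + 20 + 18 + (-7) = 54
σ = (3, 1, 2, 0): 23 + 20 + (-5) + 24 = 62
σ = (3, 2, 0, 1): 23 + 22 + 18 + (-2) = 61
σ = (3, 2, 1, 0): 23 + 22 + 25 + 24 = 94
Optimal value attained by: σ = (3, 2, 1, 0).
Answer: det⊕(C) = 94; verdict: NONSINGULAR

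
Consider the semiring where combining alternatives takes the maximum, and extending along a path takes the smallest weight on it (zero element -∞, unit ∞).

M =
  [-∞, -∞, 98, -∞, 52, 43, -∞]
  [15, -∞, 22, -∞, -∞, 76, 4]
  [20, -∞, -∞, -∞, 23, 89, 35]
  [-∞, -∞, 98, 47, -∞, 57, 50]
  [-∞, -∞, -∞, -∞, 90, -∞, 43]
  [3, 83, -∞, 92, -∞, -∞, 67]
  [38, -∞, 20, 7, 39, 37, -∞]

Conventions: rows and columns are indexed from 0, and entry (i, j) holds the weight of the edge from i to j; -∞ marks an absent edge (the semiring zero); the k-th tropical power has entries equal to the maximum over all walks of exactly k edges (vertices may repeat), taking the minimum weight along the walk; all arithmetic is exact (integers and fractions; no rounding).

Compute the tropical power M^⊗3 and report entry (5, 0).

M^⊗2:
  [20, 43, -∞, 43, 52, 89, 43]
  [20, 76, 15, 76, 22, 22, 67]
  [35, 83, 20, 89, 35, 35, 67]
  [38, 57, 47, 57, 39, 89, 57]
  [38, -∞, 20, 7, 90, 37, 43]
  [38, -∞, 92, 47, 39, 76, 50]
  [20, 37, 38, 37, 39, 38, 39]
M^⊗3:
  [38, 83, 43, 89, 52, 43, 67]
  [38, 22, 76, 47, 39, 76, 50]
  [38, 35, 89, 47, 39, 76, 50]
  [38, 83, 57, 89, 39, 57, 67]
  [38, 37, 38, 37, 90, 38, 43]
  [38, 76, 47, 76, 39, 89, 67]
  [38, 38, 37, 38, 39, 38, 39]
Key observation: the optimum is the walk 5->3->6->0, with weight 92 min 50 min 38 = 38.
Optimal value attained by: walk 5->3->6->0.
Answer: (M^⊗3)[5][0] = 38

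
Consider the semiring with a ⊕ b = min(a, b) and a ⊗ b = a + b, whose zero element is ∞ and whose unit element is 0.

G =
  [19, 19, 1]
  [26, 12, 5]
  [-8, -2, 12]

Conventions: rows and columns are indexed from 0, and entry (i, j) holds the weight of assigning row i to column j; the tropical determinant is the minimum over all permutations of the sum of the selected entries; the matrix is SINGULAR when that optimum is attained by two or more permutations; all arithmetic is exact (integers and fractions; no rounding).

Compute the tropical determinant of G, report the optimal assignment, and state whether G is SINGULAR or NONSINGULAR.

σ = (0, 1, 2): 19 + 12 + 12 = 43
σ = (0, 2, 1): 19 + 5 + (-2) = 22
σ = (1, 0, 2): 19 + 26 + 12 = 57
σ = (1, 2, 0): 19 + 5 + (-8) = 16
σ = (2, 0, 1): 1 + 26 + (-2) = 25
σ = (2, 1, 0): 1 + 12 + (-8) = 5
Optimal value attained by: σ = (2, 1, 0).
Answer: det⊕(G) = 5; verdict: NONSINGULAR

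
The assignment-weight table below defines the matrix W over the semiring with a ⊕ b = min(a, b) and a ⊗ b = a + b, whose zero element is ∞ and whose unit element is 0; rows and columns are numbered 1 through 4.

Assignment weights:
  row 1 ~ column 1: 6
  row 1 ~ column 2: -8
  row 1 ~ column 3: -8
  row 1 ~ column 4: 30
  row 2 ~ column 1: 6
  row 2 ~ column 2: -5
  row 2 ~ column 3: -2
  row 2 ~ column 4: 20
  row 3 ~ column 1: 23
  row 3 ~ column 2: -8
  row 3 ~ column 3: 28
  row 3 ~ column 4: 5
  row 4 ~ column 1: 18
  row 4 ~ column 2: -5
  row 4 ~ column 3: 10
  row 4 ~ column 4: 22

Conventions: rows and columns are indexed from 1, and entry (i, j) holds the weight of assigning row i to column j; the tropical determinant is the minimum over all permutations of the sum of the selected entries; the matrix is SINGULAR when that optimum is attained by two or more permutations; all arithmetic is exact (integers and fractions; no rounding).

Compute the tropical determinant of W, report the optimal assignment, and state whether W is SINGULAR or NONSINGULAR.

σ = (1, 2, 3, 4): 6 + (-5) + 28 + 22 = 51
σ = (1, 2, 4, 3): 6 + (-5) + 5 + 10 = 16
σ = (1, 3, 2, 4): 6 + (-2) + (-8) + 22 = 18
σ = (1, 3, 4, 2): 6 + (-2) + 5 + (-5) = 4
σ = (1, 4, 2, 3): 6 + 20 + (-8) + 10 = 28
σ = (1, 4, 3, 2): 6 + 20 + 28 + (-5) = 49
σ = (2, 1, 3, 4): (-8) + 6 + 28 + 22 = 48
σ = (2, 1, 4, 3): (-8) + 6 + 5 + 10 = 13
σ = (2, 3, 1, 4): (-8) + (-2) + 23 + 22 = 35
σ = (2, 3, 4, 1): (-8) + (-2) + 5 + 18 = 13
σ = (2, 4, 1, 3): (-8) + 20 + 23 + 10 = 45
σ = (2, 4, 3, 1): (-8) + 20 + 28 + 18 = 58
σ = (3, 1, 2, 4): (-8) + 6 + (-8) + 22 = 12
σ = (3, 1, 4, 2): (-8) + 6 + 5 + (-5) = -2
σ = (3, 2, 1, 4): (-8) + (-5) + 23 + 22 = 32
σ = (3, 2, 4, 1): (-8) + (-5) + 5 + 18 = 10
σ = (3, 4, 1, 2): (-8) + 20 + 23 + (-5) = 30
σ = (3, 4, 2, 1): (-8) + 20 + (-8) + 18 = 22
σ = (4, 1, 2, 3): 30 + 6 + (-8) + 10 = 38
σ = (4, 1, 3, 2): 30 + 6 + 28 + (-5) = 59
σ = (4, 2, 1, 3): 30 + (-5) + 23 + 10 = 58
σ = (4, 2, 3, 1): 30 + (-5) + 28 + 18 = 71
σ = (4, 3, 1, 2): 30 + (-2) + 23 + (-5) = 46
σ = (4, 3, 2, 1): 30 + (-2) + (-8) + 18 = 38
Optimal value attained by: σ = (3, 1, 4, 2).
Answer: det⊕(W) = -2; verdict: NONSINGULAR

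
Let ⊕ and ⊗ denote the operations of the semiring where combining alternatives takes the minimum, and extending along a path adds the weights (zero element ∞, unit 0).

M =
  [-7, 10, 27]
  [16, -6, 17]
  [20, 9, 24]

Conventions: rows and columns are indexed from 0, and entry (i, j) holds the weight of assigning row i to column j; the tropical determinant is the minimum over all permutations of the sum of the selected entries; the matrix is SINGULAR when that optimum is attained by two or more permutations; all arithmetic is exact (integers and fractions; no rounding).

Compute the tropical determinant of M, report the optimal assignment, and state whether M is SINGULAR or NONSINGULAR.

σ = (0, 1, 2): (-7) + (-6) + 24 = 11
σ = (0, 2, 1): (-7) + 17 + 9 = 19
σ = (1, 0, 2): 10 + 16 + 24 = 50
σ = (1, 2, 0): 10 + 17 + 20 = 47
σ = (2, 0, 1): 27 + 16 + 9 = 52
σ = (2, 1, 0): 27 + (-6) + 20 = 41
Optimal value attained by: σ = (0, 1, 2).
Answer: det⊕(M) = 11; verdict: NONSINGULAR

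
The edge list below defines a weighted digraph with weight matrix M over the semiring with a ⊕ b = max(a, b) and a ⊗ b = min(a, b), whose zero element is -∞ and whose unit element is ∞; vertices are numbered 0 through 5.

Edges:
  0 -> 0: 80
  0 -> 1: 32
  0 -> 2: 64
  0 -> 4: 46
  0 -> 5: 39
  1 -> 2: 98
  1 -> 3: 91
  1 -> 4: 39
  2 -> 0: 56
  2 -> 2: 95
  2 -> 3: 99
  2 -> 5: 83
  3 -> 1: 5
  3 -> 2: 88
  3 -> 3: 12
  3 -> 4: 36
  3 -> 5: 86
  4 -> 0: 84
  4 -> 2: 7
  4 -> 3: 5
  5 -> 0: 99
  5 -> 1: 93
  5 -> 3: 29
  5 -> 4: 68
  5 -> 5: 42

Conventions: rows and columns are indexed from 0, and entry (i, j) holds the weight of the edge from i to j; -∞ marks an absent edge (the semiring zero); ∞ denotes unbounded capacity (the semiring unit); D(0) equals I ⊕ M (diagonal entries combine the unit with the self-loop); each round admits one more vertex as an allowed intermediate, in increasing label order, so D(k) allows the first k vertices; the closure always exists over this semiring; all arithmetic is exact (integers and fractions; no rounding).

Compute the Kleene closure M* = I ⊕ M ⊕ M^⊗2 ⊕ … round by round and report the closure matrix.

D(0):
  [∞, 32, 64, -∞, 46, 39]
  [-∞, ∞, 98, 91, 39, -∞]
  [56, -∞, ∞, 99, -∞, 83]
  [-∞, 5, 88, ∞, 36, 86]
  [84, -∞, 7, 5, ∞, -∞]
  [99, 93, -∞, 29, 68, ∞]
D(1):
  [∞, 32, 64, -∞, 46, 39]
  [-∞, ∞, 98, 91, 39, -∞]
  [56, 32, ∞, 99, 46, 83]
  [-∞, 5, 88, ∞, 36, 86]
  [84, 32, 64, 5, ∞, 39]
  [99, 93, 64, 29, 68, ∞]
D(2):
  [∞, 32, 64, 32, 46, 39]
  [-∞, ∞, 98, 91, 39, -∞]
  [56, 32, ∞, 99, 46, 83]
  [-∞, 5, 88, ∞, 36, 86]
  [84, 32, 64, 32, ∞, 39]
  [99, 93, 93, 91, 68, ∞]
D(3):
  [∞, 32, 64, 64, 46, 64]
  [56, ∞, 98, 98, 46, 83]
  [56, 32, ∞, 99, 46, 83]
  [56, 32, 88, ∞, 46, 86]
  [84, 32, 64, 64, ∞, 64]
  [99, 93, 93, 93, 68, ∞]
D(4):
  [∞, 32, 64, 64, 46, 64]
  [56, ∞, 98, 98, 46, 86]
  [56, 32, ∞, 99, 46, 86]
  [56, 32, 88, ∞, 46, 86]
  [84, 32, 64, 64, ∞, 64]
  [99, 93, 93, 93, 68, ∞]
D(5):
  [∞, 32, 64, 64, 46, 64]
  [56, ∞, 98, 98, 46, 86]
  [56, 32, ∞, 99, 46, 86]
  [56, 32, 88, ∞, 46, 86]
  [84, 32, 64, 64, ∞, 64]
  [99, 93, 93, 93, 68, ∞]
D(6):
  [∞, 64, 64, 64, 64, 64]
  [86, ∞, 98, 98, 68, 86]
  [86, 86, ∞, 99, 68, 86]
  [86, 86, 88, ∞, 68, 86]
  [84, 64, 64, 64, ∞, 64]
  [99, 93, 93, 93, 68, ∞]
Answer: M* = [[∞, 64, 64, 64, 64, 64], [86, ∞, 98, 98, 68, 86], [86, 86, ∞, 99, 68, 86], [86, 86, 88, ∞, 68, 86], [84, 64, 64, 64, ∞, 64], [99, 93, 93, 93, 68, ∞]]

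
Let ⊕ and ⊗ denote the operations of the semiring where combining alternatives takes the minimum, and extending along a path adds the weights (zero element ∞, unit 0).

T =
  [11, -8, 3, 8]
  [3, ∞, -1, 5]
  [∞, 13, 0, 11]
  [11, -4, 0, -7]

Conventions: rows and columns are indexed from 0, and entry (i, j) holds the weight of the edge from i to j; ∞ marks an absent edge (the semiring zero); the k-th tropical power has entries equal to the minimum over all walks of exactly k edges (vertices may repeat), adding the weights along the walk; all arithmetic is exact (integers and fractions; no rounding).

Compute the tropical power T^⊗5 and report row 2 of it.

T^⊗2:
  [-5, 3, -9, -3]
  [14, -5, -1, -2]
  [16, 7, 0, 4]
  [-1, -11, -7, -14]
T^⊗3:
  [6, -13, -9, -10]
  [-2, -6, -6, -9]
  [10, 0, 0, -3]
  [-8, -18, -14, -21]
T^⊗4:
  [-10, -14, -14, -17]
  [-3, -13, -9, -16]
  [3, -7, -3, -10]
  [-15, -25, -21, -28]
T^⊗5:
  [-11, -21, -17, -24]
  [-10, -20, -16, -23]
  [-4, -14, -10, -17]
  [-22, -32, -28, -35]
Answer: row 2 of T^⊗5 = [-4, -14, -10, -17]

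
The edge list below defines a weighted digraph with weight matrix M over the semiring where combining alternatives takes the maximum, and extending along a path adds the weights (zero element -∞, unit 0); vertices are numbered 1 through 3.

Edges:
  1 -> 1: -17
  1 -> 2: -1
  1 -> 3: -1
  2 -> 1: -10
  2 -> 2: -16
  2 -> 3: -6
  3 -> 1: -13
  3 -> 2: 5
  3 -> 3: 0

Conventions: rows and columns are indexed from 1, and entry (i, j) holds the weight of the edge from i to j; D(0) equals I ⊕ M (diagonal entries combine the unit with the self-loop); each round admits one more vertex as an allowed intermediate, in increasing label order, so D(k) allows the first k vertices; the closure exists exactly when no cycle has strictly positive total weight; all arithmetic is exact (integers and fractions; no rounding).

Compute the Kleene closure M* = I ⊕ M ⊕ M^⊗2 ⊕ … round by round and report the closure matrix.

D(0):
  [0, -1, -1]
  [-10, 0, -6]
  [-13, 5, 0]
D(1):
  [0, -1, -1]
  [-10, 0, -6]
  [-13, 5, 0]
D(2):
  [0, -1, -1]
  [-10, 0, -6]
  [-5, 5, 0]
D(3):
  [0, 4, -1]
  [-10, 0, -6]
  [-5, 5, 0]
Answer: M* = [[0, 4, -1], [-10, 0, -6], [-5, 5, 0]]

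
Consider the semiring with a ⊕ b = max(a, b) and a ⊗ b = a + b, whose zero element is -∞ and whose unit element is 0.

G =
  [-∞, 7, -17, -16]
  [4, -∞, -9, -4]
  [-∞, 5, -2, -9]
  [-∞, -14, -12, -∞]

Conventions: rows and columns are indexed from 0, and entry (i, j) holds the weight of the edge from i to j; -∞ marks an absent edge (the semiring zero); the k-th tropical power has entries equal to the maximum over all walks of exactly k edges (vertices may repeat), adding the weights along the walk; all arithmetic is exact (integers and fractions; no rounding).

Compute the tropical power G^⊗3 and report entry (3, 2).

G^⊗2:
  [11, -12, -2, 3]
  [-∞, 11, -11, -12]
  [9, 3, -4, 1]
  [-10, -7, -14, -18]
G^⊗3:
  [-8, 18, -4, -5]
  [15, -6, 2, 7]
  [7, 16, -6, -1]
  [-3, -3, -16, -11]
Key observation: the optimum is the walk 3->2->1->2, with weight (-12) + 5 + (-9) = -16.
Optimal value attained by: walk 3->2->1->2.
Answer: (G^⊗3)[3][2] = -16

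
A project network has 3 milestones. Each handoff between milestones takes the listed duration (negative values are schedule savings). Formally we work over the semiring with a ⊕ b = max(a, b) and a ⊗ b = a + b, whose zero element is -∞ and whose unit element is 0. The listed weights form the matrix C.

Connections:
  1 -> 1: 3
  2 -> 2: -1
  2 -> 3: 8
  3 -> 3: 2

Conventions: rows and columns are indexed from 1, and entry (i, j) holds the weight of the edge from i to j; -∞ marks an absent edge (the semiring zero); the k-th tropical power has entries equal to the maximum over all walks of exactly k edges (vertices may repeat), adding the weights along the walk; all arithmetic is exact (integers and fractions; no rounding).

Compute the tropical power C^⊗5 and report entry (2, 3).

C^⊗2:
  [6, -∞, -∞]
  [-∞, -2, 10]
  [-∞, -∞, 4]
C^⊗3:
  [9, -∞, -∞]
  [-∞, -3, 12]
  [-∞, -∞, 6]
C^⊗4:
  [12, -∞, -∞]
  [-∞, -4, 14]
  [-∞, -∞, 8]
C^⊗5:
  [15, -∞, -∞]
  [-∞, -5, 16]
  [-∞, -∞, 10]
Key observation: the optimum is the walk 2->3->3->3->3->3, with weight 8 + 2 + 2 + 2 + 2 = 16.
Optimal value attained by: walk 2->3->3->3->3->3.
Answer: (C^⊗5)[2][3] = 16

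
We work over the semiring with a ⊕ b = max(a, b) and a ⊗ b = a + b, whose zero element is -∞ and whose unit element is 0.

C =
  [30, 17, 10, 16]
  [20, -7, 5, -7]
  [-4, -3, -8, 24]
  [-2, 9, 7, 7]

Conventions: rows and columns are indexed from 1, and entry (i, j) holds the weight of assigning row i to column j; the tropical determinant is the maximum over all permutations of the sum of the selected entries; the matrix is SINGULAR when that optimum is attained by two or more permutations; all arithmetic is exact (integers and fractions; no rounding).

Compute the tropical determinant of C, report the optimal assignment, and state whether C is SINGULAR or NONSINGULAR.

σ = (1, 2, 3, 4): 30 + (-7) + (-8) + 7 = 22
σ = (1, 2, 4, 3): 30 + (-7) + 24 + 7 = 54
σ = (1, 3, 2, 4): 30 + 5 + (-3) + 7 = 39
σ = (1, 3, 4, 2): 30 + 5 + 24 + 9 = 68
σ = (1, 4, 2, 3): 30 + (-7) + (-3) + 7 = 27
σ = (1, 4, 3, 2): 30 + (-7) + (-8) + 9 = 24
σ = (2, 1, 3, 4): 17 + 20 + (-8) + 7 = 36
σ = (2, 1, 4, 3): 17 + 20 + 24 + 7 = 68
σ = (2, 3, 1, 4): 17 + 5 + (-4) + 7 = 25
σ = (2, 3, 4, 1): 17 + 5 + 24 + (-2) = 44
σ = (2, 4, 1, 3): 17 + (-7) + (-4) + 7 = 13
σ = (2, 4, 3, 1): 17 + (-7) + (-8) + (-2) = 0
σ = (3, 1, 2, 4): 10 + 20 + (-3) + 7 = 34
σ = (3, 1, 4, 2): 10 + 20 + 24 + 9 = 63
σ = (3, 2, 1, 4): 10 + (-7) + (-4) + 7 = 6
σ = (3, 2, 4, 1): 10 + (-7) + 24 + (-2) = 25
σ = (3, 4, 1, 2): 10 + (-7) + (-4) + 9 = 8
σ = (3, 4, 2, 1): 10 + (-7) + (-3) + (-2) = -2
σ = (4, 1, 2, 3): 16 + 20 + (-3) + 7 = 40
σ = (4, 1, 3, 2): 16 + 20 + (-8) + 9 = 37
σ = (4, 2, 1, 3): 16 + (-7) + (-4) + 7 = 12
σ = (4, 2, 3, 1): 16 + (-7) + (-8) + (-2) = -1
σ = (4, 3, 1, 2): 16 + 5 + (-4) + 9 = 26
σ = (4, 3, 2, 1): 16 + 5 + (-3) + (-2) = 16
Optimal value attained by: σ = (1, 3, 4, 2).
Answer: det⊕(C) = 68; verdict: SINGULAR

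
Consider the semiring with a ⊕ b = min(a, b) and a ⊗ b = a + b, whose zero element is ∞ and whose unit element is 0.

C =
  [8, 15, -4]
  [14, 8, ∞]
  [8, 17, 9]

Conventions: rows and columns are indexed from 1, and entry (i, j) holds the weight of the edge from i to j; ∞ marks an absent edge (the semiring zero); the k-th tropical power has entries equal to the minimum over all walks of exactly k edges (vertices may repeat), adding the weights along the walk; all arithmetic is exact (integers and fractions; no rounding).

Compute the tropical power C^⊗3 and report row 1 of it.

C^⊗2:
  [4, 13, 4]
  [22, 16, 10]
  [16, 23, 4]
C^⊗3:
  [12, 19, 0]
  [18, 24, 18]
  [12, 21, 12]
Answer: row 1 of C^⊗3 = [12, 19, 0]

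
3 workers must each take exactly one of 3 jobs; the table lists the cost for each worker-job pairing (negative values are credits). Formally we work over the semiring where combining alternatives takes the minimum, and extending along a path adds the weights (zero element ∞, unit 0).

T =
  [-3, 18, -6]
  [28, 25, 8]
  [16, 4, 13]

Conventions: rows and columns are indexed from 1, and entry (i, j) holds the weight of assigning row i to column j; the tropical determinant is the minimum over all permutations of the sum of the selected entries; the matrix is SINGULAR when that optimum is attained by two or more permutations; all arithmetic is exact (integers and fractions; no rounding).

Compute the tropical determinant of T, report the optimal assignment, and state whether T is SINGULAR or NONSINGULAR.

σ = (1, 2, 3): (-3) + 25 + 13 = 35
σ = (1, 3, 2): (-3) + 8 + 4 = 9
σ = (2, 1, 3): 18 + 28 + 13 = 59
σ = (2, 3, 1): 18 + 8 + 16 = 42
σ = (3, 1, 2): (-6) + 28 + 4 = 26
σ = (3, 2, 1): (-6) + 25 + 16 = 35
Optimal value attained by: σ = (1, 3, 2).
Answer: det⊕(T) = 9; verdict: NONSINGULAR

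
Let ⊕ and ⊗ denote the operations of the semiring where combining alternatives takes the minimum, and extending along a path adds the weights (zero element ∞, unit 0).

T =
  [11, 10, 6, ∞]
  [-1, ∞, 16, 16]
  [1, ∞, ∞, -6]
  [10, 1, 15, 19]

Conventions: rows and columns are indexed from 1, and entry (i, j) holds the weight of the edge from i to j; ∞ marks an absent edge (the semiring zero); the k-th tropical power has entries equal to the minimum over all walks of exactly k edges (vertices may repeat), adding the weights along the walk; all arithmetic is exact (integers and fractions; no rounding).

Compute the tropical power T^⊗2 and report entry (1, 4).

T^⊗2:
  [7, 21, 17, 0]
  [10, 9, 5, 10]
  [4, -5, 7, 13]
  [0, 20, 16, 9]
Key observation: the optimum is the walk 1->3->4, with weight 6 + (-6) = 0.
Optimal value attained by: walk 1->3->4.
Answer: (T^⊗2)[1][4] = 0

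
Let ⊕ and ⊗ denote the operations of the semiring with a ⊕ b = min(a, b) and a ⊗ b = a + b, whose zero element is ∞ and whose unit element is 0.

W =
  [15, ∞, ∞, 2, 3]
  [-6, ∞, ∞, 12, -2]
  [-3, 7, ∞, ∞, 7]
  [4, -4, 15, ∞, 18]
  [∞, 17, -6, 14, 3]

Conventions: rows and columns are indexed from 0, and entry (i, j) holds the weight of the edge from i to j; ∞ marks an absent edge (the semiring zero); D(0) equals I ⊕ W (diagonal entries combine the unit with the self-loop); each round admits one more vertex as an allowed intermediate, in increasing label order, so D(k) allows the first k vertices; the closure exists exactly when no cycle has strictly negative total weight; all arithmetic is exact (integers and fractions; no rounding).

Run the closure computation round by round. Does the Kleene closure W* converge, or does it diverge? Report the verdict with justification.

D(0):
  [0, ∞, ∞, 2, 3]
  [-6, 0, ∞, 12, -2]
  [-3, 7, 0, ∞, 7]
  [4, -4, 15, 0, 18]
  [∞, 17, -6, 14, 0]
D(1):
  [0, ∞, ∞, 2, 3]
  [-6, 0, ∞, -4, -3]
  [-3, 7, 0, -1, 0]
  [4, -4, 15, 0, 7]
  [∞, 17, -6, 14, 0]
Detection: at round 2, diagonal entry (3, 3) turns strictly negative.
Key observation: the cycle 3->1->0->3 has total weight (-4) + (-6) + 2, which is strictly negative.
Answer: DIVERGES — negative cycle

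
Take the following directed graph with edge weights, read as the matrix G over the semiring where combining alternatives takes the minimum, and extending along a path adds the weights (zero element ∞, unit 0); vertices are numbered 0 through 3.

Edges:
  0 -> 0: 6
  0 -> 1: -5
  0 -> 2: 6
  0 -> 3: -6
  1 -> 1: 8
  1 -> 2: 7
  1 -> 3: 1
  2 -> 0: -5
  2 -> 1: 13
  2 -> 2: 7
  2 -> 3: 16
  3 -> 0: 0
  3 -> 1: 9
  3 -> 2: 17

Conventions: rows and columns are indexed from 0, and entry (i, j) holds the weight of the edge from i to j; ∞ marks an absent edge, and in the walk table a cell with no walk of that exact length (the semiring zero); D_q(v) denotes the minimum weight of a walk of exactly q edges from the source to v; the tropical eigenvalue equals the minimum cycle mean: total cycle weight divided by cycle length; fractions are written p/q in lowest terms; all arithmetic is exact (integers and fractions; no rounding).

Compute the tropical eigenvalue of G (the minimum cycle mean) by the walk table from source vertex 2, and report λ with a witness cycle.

q=0: [∞, ∞, 0, ∞]
q=1: [-5, 13, 7, 16]
q=2: [1, -10, 1, -11]
q=3: [-11, -4, -3, -9]
q=4: [-9, -16, -5, -17]
Optimal cycle mean attained by: cycle 0->3->0, total (-6) + 0, length 2.
Answer: λ = -3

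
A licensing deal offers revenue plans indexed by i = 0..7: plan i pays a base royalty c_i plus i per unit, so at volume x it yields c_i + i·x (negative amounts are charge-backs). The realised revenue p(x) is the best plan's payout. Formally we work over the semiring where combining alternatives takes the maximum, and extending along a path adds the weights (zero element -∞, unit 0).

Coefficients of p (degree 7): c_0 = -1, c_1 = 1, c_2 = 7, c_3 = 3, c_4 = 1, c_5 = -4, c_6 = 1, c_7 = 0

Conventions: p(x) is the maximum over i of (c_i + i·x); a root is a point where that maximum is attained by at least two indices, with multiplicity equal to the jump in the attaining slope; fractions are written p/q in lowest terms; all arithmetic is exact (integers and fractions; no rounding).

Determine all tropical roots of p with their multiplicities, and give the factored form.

hull edge (i=0, c=-1) to (i=2, c=7): slope 4, span 2
hull edge (i=2, c=7) to (i=7, c=0): slope -7/5, span 5
Factored form: p(x) = 0 ⊗ (x ⊕ (-4)) ⊗ (x ⊕ (-4)) ⊗ (x ⊕ 7/5) ⊗ (x ⊕ 7/5) ⊗ (x ⊕ 7/5) ⊗ (x ⊕ 7/5) ⊗ (x ⊕ 7/5)
Answer: roots = -4 (mult 2), 7/5 (mult 5)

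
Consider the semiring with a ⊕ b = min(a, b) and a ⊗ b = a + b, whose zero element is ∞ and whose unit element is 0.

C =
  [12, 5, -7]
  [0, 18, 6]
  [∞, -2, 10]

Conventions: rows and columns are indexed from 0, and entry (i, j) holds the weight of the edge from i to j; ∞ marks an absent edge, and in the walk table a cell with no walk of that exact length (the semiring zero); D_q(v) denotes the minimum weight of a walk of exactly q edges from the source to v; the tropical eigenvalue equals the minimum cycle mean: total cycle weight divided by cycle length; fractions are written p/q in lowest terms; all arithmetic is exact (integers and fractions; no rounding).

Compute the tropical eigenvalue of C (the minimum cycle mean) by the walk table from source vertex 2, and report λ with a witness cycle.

q=0: [∞, ∞, 0]
q=1: [∞, -2, 10]
q=2: [-2, 8, 4]
q=3: [8, 2, -9]
Optimal cycle mean attained by: cycle 0->2->1->0, total (-7) + (-2) + 0, length 3.
Answer: λ = -3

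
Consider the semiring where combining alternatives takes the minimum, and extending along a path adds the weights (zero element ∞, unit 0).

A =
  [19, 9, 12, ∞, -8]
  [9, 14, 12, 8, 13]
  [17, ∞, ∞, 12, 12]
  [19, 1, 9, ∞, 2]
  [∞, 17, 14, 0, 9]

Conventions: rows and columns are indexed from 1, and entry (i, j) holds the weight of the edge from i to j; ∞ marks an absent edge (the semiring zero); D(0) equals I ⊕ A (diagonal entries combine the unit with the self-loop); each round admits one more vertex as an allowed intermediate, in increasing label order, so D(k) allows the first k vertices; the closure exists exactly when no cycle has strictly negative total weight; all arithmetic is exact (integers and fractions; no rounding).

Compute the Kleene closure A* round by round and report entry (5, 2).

D(0):
  [0, 9, 12, ∞, -8]
  [9, 0, 12, 8, 13]
  [17, ∞, 0, 12, 12]
  [19, 1, 9, 0, 2]
  [∞, 17, 14, 0, 0]
D(1):
  [0, 9, 12, ∞, -8]
  [9, 0, 12, 8, 1]
  [17, 26, 0, 12, 9]
  [19, 1, 9, 0, 2]
  [∞, 17, 14, 0, 0]
D(2):
  [0, 9, 12, 17, -8]
  [9, 0, 12, 8, 1]
  [17, 26, 0, 12, 9]
  [10, 1, 9, 0, 2]
  [26, 17, 14, 0, 0]
D(3):
  [0, 9, 12, 17, -8]
  [9, 0, 12, 8, 1]
  [17, 26, 0, 12, 9]
  [10, 1, 9, 0, 2]
  [26, 17, 14, 0, 0]
D(4):
  [0, 9, 12, 17, -8]
  [9, 0, 12, 8, 1]
  [17, 13, 0, 12, 9]
  [10, 1, 9, 0, 2]
  [10, 1, 9, 0, 0]
D(5):
  [0, -7, 1, -8, -8]
  [9, 0, 10, 1, 1]
  [17, 10, 0, 9, 9]
  [10, 1, 9, 0, 2]
  [10, 1, 9, 0, 0]
Answer: A*[5][2] = 1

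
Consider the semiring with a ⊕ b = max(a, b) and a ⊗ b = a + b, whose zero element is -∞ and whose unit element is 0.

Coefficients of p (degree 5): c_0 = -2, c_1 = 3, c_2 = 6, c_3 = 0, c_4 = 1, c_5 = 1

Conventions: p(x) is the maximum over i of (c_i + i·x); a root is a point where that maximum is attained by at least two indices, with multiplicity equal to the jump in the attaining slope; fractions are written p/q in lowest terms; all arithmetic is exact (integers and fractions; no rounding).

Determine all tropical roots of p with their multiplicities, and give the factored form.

hull edge (i=0, c=-2) to (i=1, c=3): slope 5, span 1
hull edge (i=1, c=3) to (i=2, c=6): slope 3, span 1
hull edge (i=2, c=6) to (i=5, c=1): slope -5/3, span 3
Factored form: p(x) = 1 ⊗ (x ⊕ (-5)) ⊗ (x ⊕ (-3)) ⊗ (x ⊕ 5/3) ⊗ (x ⊕ 5/3) ⊗ (x ⊕ 5/3)
Answer: roots = -5 (mult 1), -3 (mult 1), 5/3 (mult 3)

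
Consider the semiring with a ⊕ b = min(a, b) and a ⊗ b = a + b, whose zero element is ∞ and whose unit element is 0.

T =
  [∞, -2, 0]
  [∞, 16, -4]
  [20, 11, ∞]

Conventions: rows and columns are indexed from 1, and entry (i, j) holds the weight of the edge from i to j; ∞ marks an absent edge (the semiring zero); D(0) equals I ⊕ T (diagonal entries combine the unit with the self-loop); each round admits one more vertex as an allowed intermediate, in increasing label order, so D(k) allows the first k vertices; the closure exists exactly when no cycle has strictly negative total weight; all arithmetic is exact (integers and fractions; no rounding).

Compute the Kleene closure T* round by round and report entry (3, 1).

D(0):
  [0, -2, 0]
  [∞, 0, -4]
  [20, 11, 0]
D(1):
  [0, -2, 0]
  [∞, 0, -4]
  [20, 11, 0]
D(2):
  [0, -2, -6]
  [∞, 0, -4]
  [20, 11, 0]
D(3):
  [0, -2, -6]
  [16, 0, -4]
  [20, 11, 0]
Answer: T*[3][1] = 20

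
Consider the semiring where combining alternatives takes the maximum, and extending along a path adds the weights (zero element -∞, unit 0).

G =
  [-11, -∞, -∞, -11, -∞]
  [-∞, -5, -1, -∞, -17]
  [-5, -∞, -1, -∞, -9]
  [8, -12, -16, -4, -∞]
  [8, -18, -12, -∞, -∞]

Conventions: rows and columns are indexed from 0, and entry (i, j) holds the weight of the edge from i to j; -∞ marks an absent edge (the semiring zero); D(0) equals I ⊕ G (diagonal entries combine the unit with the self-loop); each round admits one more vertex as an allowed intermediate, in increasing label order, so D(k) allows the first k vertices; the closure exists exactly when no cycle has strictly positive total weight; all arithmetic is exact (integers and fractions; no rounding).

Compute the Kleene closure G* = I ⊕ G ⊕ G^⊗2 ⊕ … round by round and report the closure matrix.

D(0):
  [0, -∞, -∞, -11, -∞]
  [-∞, 0, -1, -∞, -17]
  [-5, -∞, 0, -∞, -9]
  [8, -12, -16, 0, -∞]
  [8, -18, -12, -∞, 0]
D(1):
  [0, -∞, -∞, -11, -∞]
  [-∞, 0, -1, -∞, -17]
  [-5, -∞, 0, -16, -9]
  [8, -12, -16, 0, -∞]
  [8, -18, -12, -3, 0]
D(2):
  [0, -∞, -∞, -11, -∞]
  [-∞, 0, -1, -∞, -17]
  [-5, -∞, 0, -16, -9]
  [8, -12, -13, 0, -29]
  [8, -18, -12, -3, 0]
D(3):
  [0, -∞, -∞, -11, -∞]
  [-6, 0, -1, -17, -10]
  [-5, -∞, 0, -16, -9]
  [8, -12, -13, 0, -22]
  [8, -18, -12, -3, 0]
D(4):
  [0, -23, -24, -11, -33]
  [-6, 0, -1, -17, -10]
  [-5, -28, 0, -16, -9]
  [8, -12, -13, 0, -22]
  [8, -15, -12, -3, 0]
D(5):
  [0, -23, -24, -11, -33]
  [-2, 0, -1, -13, -10]
  [-1, -24, 0, -12, -9]
  [8, -12, -13, 0, -22]
  [8, -15, -12, -3, 0]
Answer: G* = [[0, -23, -24, -11, -33], [-2, 0, -1, -13, -10], [-1, -24, 0, -12, -9], [8, -12, -13, 0, -22], [8, -15, -12, -3, 0]]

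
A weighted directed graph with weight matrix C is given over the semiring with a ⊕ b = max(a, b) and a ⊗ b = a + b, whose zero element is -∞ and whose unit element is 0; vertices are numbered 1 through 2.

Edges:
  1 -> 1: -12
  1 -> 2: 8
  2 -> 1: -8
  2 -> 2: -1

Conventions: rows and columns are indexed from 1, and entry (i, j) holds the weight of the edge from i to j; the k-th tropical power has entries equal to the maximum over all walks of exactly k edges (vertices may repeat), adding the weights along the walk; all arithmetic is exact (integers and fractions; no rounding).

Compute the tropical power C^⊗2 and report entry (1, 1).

C^⊗2:
  [0, 7]
  [-9, 0]
Key observation: the optimum is the walk 1->2->1, with weight 8 + (-8) = 0.
Optimal value attained by: walk 1->2->1.
Answer: (C^⊗2)[1][1] = 0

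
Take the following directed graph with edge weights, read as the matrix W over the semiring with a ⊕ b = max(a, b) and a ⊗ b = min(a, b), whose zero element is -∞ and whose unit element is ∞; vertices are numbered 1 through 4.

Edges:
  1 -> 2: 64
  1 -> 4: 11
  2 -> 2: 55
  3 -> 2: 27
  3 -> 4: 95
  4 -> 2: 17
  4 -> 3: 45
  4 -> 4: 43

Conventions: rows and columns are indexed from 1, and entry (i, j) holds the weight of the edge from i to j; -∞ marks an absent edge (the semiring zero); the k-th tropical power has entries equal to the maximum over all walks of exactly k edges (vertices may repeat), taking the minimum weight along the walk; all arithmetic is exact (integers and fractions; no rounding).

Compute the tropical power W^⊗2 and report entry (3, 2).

W^⊗2:
  [-∞, 55, 11, 11]
  [-∞, 55, -∞, -∞]
  [-∞, 27, 45, 43]
  [-∞, 27, 43, 45]
Key observation: the optimum is the walk 3->2->2, with weight 27 min 55 = 27.
Optimal value attained by: walk 3->2->2.
Answer: (W^⊗2)[3][2] = 27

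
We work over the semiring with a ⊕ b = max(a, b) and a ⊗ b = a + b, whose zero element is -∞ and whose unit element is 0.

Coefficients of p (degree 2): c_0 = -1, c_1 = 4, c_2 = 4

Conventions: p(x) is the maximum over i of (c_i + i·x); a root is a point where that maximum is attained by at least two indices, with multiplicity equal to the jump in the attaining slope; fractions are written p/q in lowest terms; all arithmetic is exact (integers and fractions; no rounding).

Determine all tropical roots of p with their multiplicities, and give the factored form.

hull edge (i=0, c=-1) to (i=1, c=4): slope 5, span 1
hull edge (i=1, c=4) to (i=2, c=4): slope 0, span 1
Factored form: p(x) = 4 ⊗ (x ⊕ (-5)) ⊗ (x ⊕ 0)
Answer: roots = -5 (mult 1), 0 (mult 1)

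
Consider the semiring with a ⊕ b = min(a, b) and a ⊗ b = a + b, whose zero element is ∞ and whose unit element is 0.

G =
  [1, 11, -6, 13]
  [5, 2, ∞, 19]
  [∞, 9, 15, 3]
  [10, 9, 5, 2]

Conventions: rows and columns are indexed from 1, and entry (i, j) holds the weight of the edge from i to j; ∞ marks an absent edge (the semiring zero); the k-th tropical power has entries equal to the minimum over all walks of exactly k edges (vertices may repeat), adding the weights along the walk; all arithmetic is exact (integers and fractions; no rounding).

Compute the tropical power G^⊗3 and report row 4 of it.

G^⊗2:
  [2, 3, -5, -3]
  [6, 4, -1, 18]
  [13, 11, 8, 5]
  [11, 11, 4, 4]
G^⊗3:
  [3, 4, -4, -2]
  [7, 6, 0, 2]
  [14, 13, 7, 7]
  [12, 13, 5, 6]
Answer: row 4 of G^⊗3 = [12, 13, 5, 6]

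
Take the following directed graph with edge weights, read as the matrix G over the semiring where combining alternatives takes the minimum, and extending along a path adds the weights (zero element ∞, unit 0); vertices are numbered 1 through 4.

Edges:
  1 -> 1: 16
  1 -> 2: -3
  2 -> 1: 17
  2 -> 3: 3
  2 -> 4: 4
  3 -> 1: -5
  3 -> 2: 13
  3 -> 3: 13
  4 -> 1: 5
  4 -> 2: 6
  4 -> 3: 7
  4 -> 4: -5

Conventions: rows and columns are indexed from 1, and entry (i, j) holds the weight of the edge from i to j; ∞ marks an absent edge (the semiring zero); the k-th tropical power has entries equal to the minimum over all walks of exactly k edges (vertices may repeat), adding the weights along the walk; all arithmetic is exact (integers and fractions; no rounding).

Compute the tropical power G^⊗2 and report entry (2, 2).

G^⊗2:
  [14, 13, 0, 1]
  [-2, 10, 11, -1]
  [8, -8, 16, 17]
  [0, 1, 2, -10]
Key observation: the optimum is the walk 2->4->2, with weight 4 + 6 = 10.
Optimal value attained by: walk 2->4->2.
Answer: (G^⊗2)[2][2] = 10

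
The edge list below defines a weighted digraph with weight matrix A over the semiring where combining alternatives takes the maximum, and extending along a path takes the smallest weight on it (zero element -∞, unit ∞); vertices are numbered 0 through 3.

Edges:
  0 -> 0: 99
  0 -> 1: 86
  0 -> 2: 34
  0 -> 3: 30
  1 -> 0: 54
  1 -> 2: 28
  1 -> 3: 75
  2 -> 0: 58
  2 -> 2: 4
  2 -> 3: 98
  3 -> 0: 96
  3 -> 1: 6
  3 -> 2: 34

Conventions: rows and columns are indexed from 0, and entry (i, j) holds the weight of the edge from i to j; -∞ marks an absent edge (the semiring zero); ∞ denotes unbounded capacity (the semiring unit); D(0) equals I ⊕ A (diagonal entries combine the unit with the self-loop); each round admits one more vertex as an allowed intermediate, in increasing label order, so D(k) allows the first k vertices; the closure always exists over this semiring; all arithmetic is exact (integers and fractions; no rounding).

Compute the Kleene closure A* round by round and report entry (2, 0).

D(0):
  [∞, 86, 34, 30]
  [54, ∞, 28, 75]
  [58, -∞, ∞, 98]
  [96, 6, 34, ∞]
D(1):
  [∞, 86, 34, 30]
  [54, ∞, 34, 75]
  [58, 58, ∞, 98]
  [96, 86, 34, ∞]
D(2):
  [∞, 86, 34, 75]
  [54, ∞, 34, 75]
  [58, 58, ∞, 98]
  [96, 86, 34, ∞]
D(3):
  [∞, 86, 34, 75]
  [54, ∞, 34, 75]
  [58, 58, ∞, 98]
  [96, 86, 34, ∞]
D(4):
  [∞, 86, 34, 75]
  [75, ∞, 34, 75]
  [96, 86, ∞, 98]
  [96, 86, 34, ∞]
Answer: A*[2][0] = 96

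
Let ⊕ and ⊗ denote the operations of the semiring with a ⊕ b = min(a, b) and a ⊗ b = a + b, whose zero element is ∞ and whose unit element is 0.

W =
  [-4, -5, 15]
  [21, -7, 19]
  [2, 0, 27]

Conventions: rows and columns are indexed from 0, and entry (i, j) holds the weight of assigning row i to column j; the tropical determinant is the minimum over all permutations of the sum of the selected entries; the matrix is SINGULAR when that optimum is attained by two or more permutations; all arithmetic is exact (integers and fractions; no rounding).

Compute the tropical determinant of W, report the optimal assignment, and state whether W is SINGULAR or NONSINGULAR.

σ = (0, 1, 2): (-4) + (-7) + 27 = 16
σ = (0, 2, 1): (-4) + 19 + 0 = 15
σ = (1, 0, 2): (-5) + 21 + 27 = 43
σ = (1, 2, 0): (-5) + 19 + 2 = 16
σ = (2, 0, 1): 15 + 21 + 0 = 36
σ = (2, 1, 0): 15 + (-7) + 2 = 10
Optimal value attained by: σ = (2, 1, 0).
Answer: det⊕(W) = 10; verdict: NONSINGULAR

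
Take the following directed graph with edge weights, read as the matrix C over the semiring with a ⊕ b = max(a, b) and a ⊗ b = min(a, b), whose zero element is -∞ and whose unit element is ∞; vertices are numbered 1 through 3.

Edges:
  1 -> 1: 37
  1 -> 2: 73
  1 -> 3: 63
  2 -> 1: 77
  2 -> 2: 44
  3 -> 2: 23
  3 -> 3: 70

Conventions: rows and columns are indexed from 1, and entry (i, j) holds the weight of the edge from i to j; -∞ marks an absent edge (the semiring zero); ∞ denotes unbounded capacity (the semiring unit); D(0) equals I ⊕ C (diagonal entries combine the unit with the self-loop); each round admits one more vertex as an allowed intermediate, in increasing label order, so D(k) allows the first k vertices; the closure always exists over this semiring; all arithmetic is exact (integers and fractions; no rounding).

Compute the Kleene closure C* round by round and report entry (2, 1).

D(0):
  [∞, 73, 63]
  [77, ∞, -∞]
  [-∞, 23, ∞]
D(1):
  [∞, 73, 63]
  [77, ∞, 63]
  [-∞, 23, ∞]
D(2):
  [∞, 73, 63]
  [77, ∞, 63]
  [23, 23, ∞]
D(3):
  [∞, 73, 63]
  [77, ∞, 63]
  [23, 23, ∞]
Answer: C*[2][1] = 77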